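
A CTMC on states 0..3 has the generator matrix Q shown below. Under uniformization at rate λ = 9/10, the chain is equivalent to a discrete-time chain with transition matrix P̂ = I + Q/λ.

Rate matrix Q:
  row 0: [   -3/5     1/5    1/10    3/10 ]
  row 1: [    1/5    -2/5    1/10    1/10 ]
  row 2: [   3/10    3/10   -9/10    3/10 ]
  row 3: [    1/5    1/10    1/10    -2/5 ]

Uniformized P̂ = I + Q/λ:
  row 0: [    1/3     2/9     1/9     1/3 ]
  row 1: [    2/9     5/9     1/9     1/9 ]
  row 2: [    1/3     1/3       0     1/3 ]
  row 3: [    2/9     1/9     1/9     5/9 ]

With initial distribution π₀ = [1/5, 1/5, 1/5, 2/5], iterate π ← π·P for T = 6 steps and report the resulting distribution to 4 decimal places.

π = [0.2625, 0.2920, 0.1000, 0.3455]

t=0: π = [0.2000, 0.2000, 0.2000, 0.4000]
t=1: π = [0.2667, 0.2667, 0.0889, 0.3778]
t=2: π = [0.2617, 0.2790, 0.1012, 0.3580]
t=3: π = [0.2626, 0.2867, 0.0999, 0.3509]
t=4: π = [0.2625, 0.2899, 0.1000, 0.3476]
t=5: π = [0.2625, 0.2913, 0.1000, 0.3462]
t=6: π = [0.2625, 0.2920, 0.1000, 0.3455]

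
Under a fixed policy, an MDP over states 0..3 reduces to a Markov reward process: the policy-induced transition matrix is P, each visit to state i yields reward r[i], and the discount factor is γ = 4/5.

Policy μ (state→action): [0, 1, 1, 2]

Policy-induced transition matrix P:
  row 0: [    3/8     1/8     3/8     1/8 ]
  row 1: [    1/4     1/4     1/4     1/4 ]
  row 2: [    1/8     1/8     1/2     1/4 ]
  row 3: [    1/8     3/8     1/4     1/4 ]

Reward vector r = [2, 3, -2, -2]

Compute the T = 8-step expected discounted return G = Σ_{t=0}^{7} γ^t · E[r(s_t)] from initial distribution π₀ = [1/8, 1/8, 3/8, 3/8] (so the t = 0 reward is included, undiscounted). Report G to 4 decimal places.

G = -1.3514

t=0: π = [0.1250, 0.1250, 0.3750, 0.3750], E[r] = -0.8750, γ^t·E[r] = -0.875000, running G = -0.875000
t=1: π = [0.1719, 0.2344, 0.3594, 0.2344], E[r] = -0.1406, γ^t·E[r] = -0.112500, running G = -0.987500
t=2: π = [0.1973, 0.2129, 0.3613, 0.2285], E[r] = -0.1465, γ^t·E[r] = -0.093750, running G = -1.081250
t=3: π = [0.2009, 0.2087, 0.3650, 0.2253], E[r] = -0.1526, γ^t·E[r] = -0.078125, running G = -1.159375
t=4: π = [0.2013, 0.2074, 0.3664, 0.2249], E[r] = -0.1576, γ^t·E[r] = -0.064538, running G = -1.223913
t=5: π = [0.2013, 0.2071, 0.3668, 0.2248], E[r] = -0.1592, γ^t·E[r] = -0.052171, running G = -1.276084
t=6: π = [0.2012, 0.2071, 0.3668, 0.2248], E[r] = -0.1597, γ^t·E[r] = -0.041852, running G = -1.317936
t=7: π = [0.2012, 0.2071, 0.3669, 0.2248], E[r] = -0.1597, γ^t·E[r] = -0.033502, running G = -1.351438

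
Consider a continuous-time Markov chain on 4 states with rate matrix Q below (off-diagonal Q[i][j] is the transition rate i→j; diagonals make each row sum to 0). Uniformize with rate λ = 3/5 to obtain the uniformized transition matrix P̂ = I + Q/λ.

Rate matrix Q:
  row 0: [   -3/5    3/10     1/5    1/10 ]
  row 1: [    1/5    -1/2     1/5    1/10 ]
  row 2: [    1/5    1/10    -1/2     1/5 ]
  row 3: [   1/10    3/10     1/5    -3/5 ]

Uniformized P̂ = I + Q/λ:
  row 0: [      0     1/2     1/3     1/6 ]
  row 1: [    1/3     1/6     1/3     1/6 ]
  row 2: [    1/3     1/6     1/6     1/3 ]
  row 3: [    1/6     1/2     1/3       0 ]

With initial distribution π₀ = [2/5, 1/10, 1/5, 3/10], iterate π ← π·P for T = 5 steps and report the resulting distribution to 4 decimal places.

π = [0.2256, 0.3051, 0.2857, 0.1836]

t=0: π = [0.4000, 0.1000, 0.2000, 0.3000]
t=1: π = [0.1500, 0.4000, 0.3000, 0.1500]
t=2: π = [0.2583, 0.2667, 0.2833, 0.1917]
t=3: π = [0.2153, 0.3167, 0.2861, 0.1819]
t=4: π = [0.2313, 0.2991, 0.2856, 0.1840]
t=5: π = [0.2256, 0.3051, 0.2857, 0.1836]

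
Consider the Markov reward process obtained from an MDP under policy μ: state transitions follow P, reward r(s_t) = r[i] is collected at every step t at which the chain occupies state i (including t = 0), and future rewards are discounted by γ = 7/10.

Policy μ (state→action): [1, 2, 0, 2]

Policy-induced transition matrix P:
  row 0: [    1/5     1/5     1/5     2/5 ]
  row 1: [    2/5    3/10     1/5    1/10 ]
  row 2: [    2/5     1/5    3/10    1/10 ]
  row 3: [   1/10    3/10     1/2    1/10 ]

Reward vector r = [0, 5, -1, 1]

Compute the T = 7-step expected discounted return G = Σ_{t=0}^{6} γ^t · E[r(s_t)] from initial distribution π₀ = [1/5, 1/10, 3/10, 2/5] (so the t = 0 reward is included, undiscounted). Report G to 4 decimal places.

t=0: π = [0.2000, 0.1000, 0.3000, 0.4000], E[r] = 0.6000, γ^t·E[r] = 0.600000, running G = 0.600000
t=1: π = [0.2400, 0.2500, 0.3500, 0.1600], E[r] = 1.0600, γ^t·E[r] = 0.742000, running G = 1.342000
t=2: π = [0.3040, 0.2410, 0.2830, 0.1720], E[r] = 1.0940, γ^t·E[r] = 0.536060, running G = 1.878060
t=3: π = [0.2876, 0.2413, 0.2799, 0.1912], E[r] = 1.1178, γ^t·E[r] = 0.383405, running G = 2.261465
t=4: π = [0.2851, 0.2433, 0.2854, 0.1863], E[r] = 1.1172, γ^t·E[r] = 0.268235, running G = 2.529700
t=5: π = [0.2871, 0.2430, 0.2844, 0.1855], E[r] = 1.1159, γ^t·E[r] = 0.187546, running G = 2.717247
t=6: π = [0.2869, 0.2428, 0.2841, 0.1861], E[r] = 1.1163, γ^t·E[r] = 0.131328, running G = 2.848575

G = 2.8486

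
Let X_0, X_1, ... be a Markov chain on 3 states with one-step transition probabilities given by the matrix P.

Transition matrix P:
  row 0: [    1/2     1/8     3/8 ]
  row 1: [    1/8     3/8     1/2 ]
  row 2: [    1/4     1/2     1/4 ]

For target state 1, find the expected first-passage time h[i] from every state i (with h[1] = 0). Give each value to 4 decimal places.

h = [4.0000, 0.0000, 2.6667]

First-step conditioning: h[1] = 0; for i ≠ 1, h[i] = 1 + Σ_k P[i][k]·h[k].
  h[0] = 1 + 1/2·h[0] + 3/8·h[2]
  h[2] = 1 + 1/4·h[0] + 1/4·h[2]
Solving the 2×2 linear system over states ≠ 1 gives exactly h = [4, 0, 8/3] (h[1] = 0 is the target).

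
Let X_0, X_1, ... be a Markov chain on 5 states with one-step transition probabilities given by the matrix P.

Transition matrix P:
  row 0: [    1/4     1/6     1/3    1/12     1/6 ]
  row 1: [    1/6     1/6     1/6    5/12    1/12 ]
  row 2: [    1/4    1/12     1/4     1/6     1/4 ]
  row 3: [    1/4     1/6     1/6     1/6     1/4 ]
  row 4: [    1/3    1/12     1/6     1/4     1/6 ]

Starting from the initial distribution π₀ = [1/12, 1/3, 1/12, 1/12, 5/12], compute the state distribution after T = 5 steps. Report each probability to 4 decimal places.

t=0: π = [0.0833, 0.3333, 0.0833, 0.0833, 0.4167]
t=1: π = [0.2569, 0.1250, 0.1875, 0.2778, 0.1528]
t=2: π = [0.2523, 0.1383, 0.2251, 0.1892, 0.1950]
t=3: π = [0.2547, 0.1317, 0.2275, 0.1965, 0.1897]
t=4: π = [0.2548, 0.1319, 0.2281, 0.1942, 0.1910]
t=5: π = [0.2549, 0.1317, 0.2281, 0.1943, 0.1909]

π = [0.2549, 0.1317, 0.2281, 0.1943, 0.1909]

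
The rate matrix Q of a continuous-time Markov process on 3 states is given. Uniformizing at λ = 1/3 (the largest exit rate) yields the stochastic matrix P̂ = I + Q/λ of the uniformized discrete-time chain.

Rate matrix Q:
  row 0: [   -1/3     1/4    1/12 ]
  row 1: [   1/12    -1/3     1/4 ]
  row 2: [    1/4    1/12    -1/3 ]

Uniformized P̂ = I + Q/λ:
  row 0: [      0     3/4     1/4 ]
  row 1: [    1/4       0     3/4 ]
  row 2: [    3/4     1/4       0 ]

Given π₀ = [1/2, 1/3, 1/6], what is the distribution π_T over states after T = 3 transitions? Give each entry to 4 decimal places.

π = [0.3359, 0.3802, 0.2839]

t=0: π = [0.5000, 0.3333, 0.1667]
t=1: π = [0.2083, 0.4167, 0.3750]
t=2: π = [0.3854, 0.2500, 0.3646]
t=3: π = [0.3359, 0.3802, 0.2839]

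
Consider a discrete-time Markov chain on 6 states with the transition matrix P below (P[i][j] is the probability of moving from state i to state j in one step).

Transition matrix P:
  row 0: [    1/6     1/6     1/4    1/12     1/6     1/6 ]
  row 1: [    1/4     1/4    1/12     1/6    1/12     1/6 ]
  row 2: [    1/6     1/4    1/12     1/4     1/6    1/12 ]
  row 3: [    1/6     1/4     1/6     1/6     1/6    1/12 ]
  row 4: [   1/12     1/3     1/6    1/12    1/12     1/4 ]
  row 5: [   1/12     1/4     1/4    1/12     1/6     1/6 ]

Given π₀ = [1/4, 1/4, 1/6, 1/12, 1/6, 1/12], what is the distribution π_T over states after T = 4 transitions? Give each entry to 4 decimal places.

t=0: π = [0.2500, 0.2500, 0.1667, 0.0833, 0.1667, 0.0833]
t=1: π = [0.1667, 0.2431, 0.1597, 0.1389, 0.1319, 0.1597]
t=2: π = [0.1626, 0.2471, 0.1603, 0.1418, 0.1354, 0.1528]
t=3: π = [0.1632, 0.2477, 0.1590, 0.1425, 0.1348, 0.1528]
t=4: π = [0.1633, 0.2476, 0.1591, 0.1423, 0.1348, 0.1528]

π = [0.1633, 0.2476, 0.1591, 0.1423, 0.1348, 0.1528]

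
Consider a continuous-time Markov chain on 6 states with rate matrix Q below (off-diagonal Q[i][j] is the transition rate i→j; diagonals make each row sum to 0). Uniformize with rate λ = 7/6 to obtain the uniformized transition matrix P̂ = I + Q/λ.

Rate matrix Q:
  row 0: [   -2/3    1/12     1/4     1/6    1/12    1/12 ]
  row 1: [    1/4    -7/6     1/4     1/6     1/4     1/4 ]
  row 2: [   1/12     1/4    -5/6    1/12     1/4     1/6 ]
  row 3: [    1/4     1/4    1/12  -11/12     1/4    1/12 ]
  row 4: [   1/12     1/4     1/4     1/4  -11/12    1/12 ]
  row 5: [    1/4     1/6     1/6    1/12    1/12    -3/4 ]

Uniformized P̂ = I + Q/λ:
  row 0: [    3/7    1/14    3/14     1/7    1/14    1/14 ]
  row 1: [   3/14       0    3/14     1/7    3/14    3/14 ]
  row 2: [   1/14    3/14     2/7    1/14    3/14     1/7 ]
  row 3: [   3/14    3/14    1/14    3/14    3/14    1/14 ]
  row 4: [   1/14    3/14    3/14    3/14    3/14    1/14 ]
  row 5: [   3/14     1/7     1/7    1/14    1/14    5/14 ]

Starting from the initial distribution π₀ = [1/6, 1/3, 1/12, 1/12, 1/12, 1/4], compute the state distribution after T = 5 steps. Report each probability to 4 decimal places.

t=0: π = [0.1667, 0.3333, 0.0833, 0.0833, 0.0833, 0.2500]
t=1: π = [0.2262, 0.1012, 0.1905, 0.1310, 0.1548, 0.1964]
t=2: π = [0.2134, 0.1463, 0.1952, 0.1356, 0.1539, 0.1556]
t=3: π = [0.2102, 0.1413, 0.1977, 0.1385, 0.1616, 0.1507]
t=4: π = [0.2080, 0.1432, 0.1979, 0.1394, 0.1627, 0.1488]
t=5: π = [0.2073, 0.1433, 0.1979, 0.1397, 0.1633, 0.1485]

π = [0.2073, 0.1433, 0.1979, 0.1397, 0.1633, 0.1485]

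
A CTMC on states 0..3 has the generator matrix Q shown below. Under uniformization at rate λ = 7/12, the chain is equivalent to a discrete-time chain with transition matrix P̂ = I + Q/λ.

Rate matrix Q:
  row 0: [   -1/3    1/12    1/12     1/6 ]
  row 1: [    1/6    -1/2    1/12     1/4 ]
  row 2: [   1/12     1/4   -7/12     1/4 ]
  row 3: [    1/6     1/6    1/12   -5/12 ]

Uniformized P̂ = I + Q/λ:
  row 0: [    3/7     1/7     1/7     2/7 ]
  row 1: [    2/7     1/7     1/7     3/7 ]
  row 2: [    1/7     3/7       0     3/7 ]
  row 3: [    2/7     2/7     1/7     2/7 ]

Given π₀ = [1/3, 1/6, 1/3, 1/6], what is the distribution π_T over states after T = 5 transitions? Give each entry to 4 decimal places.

π = [0.3125, 0.2266, 0.1250, 0.3359]

t=0: π = [0.3333, 0.1667, 0.3333, 0.1667]
t=1: π = [0.2857, 0.2619, 0.0952, 0.3571]
t=2: π = [0.3129, 0.2211, 0.1293, 0.3367]
t=3: π = [0.3120, 0.2279, 0.1244, 0.3358]
t=4: π = [0.3125, 0.2264, 0.1251, 0.3360]
t=5: π = [0.3125, 0.2266, 0.1250, 0.3359]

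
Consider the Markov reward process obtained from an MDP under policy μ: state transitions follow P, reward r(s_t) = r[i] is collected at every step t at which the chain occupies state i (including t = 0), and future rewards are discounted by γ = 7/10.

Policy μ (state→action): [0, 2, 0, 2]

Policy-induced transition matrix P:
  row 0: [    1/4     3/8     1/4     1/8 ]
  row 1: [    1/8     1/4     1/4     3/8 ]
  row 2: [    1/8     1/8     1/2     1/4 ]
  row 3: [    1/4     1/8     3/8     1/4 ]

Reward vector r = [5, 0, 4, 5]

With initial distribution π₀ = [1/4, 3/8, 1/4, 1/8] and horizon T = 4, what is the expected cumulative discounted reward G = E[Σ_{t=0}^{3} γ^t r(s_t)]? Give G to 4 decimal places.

G = 8.3659

t=0: π = [0.2500, 0.3750, 0.2500, 0.1250], E[r] = 2.8750, γ^t·E[r] = 2.875000, running G = 2.875000
t=1: π = [0.1719, 0.2344, 0.3281, 0.2656], E[r] = 3.5000, γ^t·E[r] = 2.450000, running G = 5.325000
t=2: π = [0.1797, 0.1973, 0.3652, 0.2578], E[r] = 3.6484, γ^t·E[r] = 1.787734, running G = 7.112734
t=3: π = [0.1797, 0.1946, 0.3735, 0.2522], E[r] = 3.6536, γ^t·E[r] = 1.253173, running G = 8.365907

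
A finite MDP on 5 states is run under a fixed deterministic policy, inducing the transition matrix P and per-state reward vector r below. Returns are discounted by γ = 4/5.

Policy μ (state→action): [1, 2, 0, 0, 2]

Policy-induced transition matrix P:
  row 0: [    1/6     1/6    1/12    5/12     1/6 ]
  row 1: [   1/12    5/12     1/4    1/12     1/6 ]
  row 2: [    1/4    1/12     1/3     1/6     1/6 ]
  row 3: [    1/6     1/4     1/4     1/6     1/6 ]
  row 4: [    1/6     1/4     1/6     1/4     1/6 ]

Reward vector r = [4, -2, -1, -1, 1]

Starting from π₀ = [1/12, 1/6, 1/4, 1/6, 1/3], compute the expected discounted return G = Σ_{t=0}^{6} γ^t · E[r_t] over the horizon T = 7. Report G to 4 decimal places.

G = -0.2635

t=0: π = [0.0833, 0.1667, 0.2500, 0.1667, 0.3333], E[r] = -0.0833, γ^t·E[r] = -0.083333, running G = -0.083333
t=1: π = [0.1736, 0.2292, 0.2292, 0.2014, 0.1667], E[r] = -0.0278, γ^t·E[r] = -0.022222, running G = -0.105556
t=2: π = [0.1667, 0.2355, 0.2263, 0.2049, 0.1667], E[r] = -0.0689, γ^t·E[r] = -0.044074, running G = -0.149630
t=3: π = [0.1659, 0.2377, 0.2272, 0.2026, 0.1667], E[r] = -0.0748, γ^t·E[r] = -0.038321, running G = -0.187951
t=4: π = [0.1658, 0.2379, 0.2274, 0.2022, 0.1667], E[r] = -0.0756, γ^t·E[r] = -0.030971, running G = -0.218922
t=5: π = [0.1658, 0.2379, 0.2274, 0.2022, 0.1667], E[r] = -0.0757, γ^t·E[r] = -0.024791, running G = -0.243713
t=6: π = [0.1658, 0.2379, 0.2274, 0.2022, 0.1667], E[r] = -0.0756, γ^t·E[r] = -0.019831, running G = -0.263544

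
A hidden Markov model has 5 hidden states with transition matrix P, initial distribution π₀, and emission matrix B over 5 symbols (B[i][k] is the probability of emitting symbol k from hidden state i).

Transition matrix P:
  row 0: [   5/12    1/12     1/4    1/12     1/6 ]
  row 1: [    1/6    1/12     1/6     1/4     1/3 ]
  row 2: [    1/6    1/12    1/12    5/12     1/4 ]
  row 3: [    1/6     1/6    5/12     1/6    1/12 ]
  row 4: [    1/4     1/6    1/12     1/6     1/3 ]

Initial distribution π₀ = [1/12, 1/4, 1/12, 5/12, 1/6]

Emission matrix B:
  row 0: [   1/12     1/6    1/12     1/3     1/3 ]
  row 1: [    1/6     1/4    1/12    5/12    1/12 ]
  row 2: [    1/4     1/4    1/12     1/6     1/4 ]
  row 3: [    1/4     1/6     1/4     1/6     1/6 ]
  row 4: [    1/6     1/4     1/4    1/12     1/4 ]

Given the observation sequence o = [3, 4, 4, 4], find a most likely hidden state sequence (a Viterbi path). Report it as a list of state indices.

path = [1, 0, 0, 0]

t=0: δ = [2.778e-02, 1.042e-01, 1.389e-02, 6.944e-02, 1.389e-02]  (obs o_0=3)
t=1: δ = [5.787e-03, 9.645e-04, 7.234e-03, 4.340e-03, 8.681e-03]  ψ = [1, 3, 3, 1, 1]  (obs o_1=4)
t=2: δ = [8.038e-04, 1.206e-04, 4.521e-04, 5.023e-04, 7.234e-04]  ψ = [0, 4, 3, 2, 4]  (obs o_2=4)
t=3: δ = [1.116e-04, 1.005e-05, 5.233e-05, 3.140e-05, 6.028e-05]  ψ = [0, 4, 3, 2, 4]  (obs o_3=4)
backtrack: best end state = 0; path = [1, 0, 0, 0]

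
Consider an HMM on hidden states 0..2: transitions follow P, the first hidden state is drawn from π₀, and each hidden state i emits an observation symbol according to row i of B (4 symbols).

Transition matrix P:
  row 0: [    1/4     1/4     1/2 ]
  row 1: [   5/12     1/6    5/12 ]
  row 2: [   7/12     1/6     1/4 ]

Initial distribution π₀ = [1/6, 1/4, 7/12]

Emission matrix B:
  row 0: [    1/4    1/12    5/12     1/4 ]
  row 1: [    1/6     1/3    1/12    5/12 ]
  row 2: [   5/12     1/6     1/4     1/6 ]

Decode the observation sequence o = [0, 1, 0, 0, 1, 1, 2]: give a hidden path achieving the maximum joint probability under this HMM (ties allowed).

t=0: δ = [4.167e-02, 4.167e-02, 2.431e-01]  (obs o_0=0)
t=1: δ = [1.182e-02, 1.350e-02, 1.013e-02]  ψ = [2, 2, 2]  (obs o_1=1)
t=2: δ = [1.477e-03, 4.923e-04, 2.462e-03]  ψ = [2, 0, 0]  (obs o_2=0)
t=3: δ = [3.590e-04, 6.838e-05, 3.077e-04]  ψ = [2, 2, 0]  (obs o_3=0)
t=4: δ = [1.496e-05, 2.991e-05, 2.991e-05]  ψ = [2, 0, 0]  (obs o_4=1)
t=5: δ = [1.454e-06, 1.662e-06, 2.077e-06]  ψ = [2, 1, 1]  (obs o_5=1)
t=6: δ = [5.049e-07, 3.029e-08, 1.818e-07]  ψ = [2, 0, 0]  (obs o_6=2)
backtrack: best end state = 0; path = [2, 0, 2, 0, 1, 2, 0]

path = [2, 0, 2, 0, 1, 2, 0]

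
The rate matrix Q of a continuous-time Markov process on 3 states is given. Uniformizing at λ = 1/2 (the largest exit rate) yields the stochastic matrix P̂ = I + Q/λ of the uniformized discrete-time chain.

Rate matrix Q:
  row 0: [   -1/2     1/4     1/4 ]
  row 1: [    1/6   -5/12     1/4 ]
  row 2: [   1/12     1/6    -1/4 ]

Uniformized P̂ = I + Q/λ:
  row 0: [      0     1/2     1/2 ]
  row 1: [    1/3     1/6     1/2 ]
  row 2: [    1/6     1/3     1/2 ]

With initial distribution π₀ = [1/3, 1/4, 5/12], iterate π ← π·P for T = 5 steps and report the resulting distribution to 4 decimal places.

π = [0.1871, 0.3129, 0.5000]

t=0: π = [0.3333, 0.2500, 0.4167]
t=1: π = [0.1528, 0.3472, 0.5000]
t=2: π = [0.1991, 0.3009, 0.5000]
t=3: π = [0.1836, 0.3164, 0.5000]
t=4: π = [0.1888, 0.3112, 0.5000]
t=5: π = [0.1871, 0.3129, 0.5000]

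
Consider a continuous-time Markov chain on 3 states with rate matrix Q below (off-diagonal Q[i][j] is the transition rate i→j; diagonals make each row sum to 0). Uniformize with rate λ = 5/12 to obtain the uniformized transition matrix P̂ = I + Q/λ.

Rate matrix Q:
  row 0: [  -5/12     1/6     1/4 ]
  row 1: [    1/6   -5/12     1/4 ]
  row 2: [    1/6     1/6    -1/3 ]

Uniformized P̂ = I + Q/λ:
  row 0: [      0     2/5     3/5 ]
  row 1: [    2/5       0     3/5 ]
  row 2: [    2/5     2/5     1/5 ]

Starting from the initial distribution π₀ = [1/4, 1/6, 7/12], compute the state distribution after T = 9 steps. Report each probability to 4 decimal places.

π = [0.2857, 0.2857, 0.4285]

t=0: π = [0.2500, 0.1667, 0.5833]
t=1: π = [0.3000, 0.3333, 0.3667]
t=2: π = [0.2800, 0.2667, 0.4533]
t=3: π = [0.2880, 0.2933, 0.4187]
t=4: π = [0.2848, 0.2827, 0.4325]
t=5: π = [0.2861, 0.2869, 0.4270]
t=6: π = [0.2856, 0.2852, 0.4292]
t=7: π = [0.2858, 0.2859, 0.4283]
t=8: π = [0.2857, 0.2856, 0.4287]
t=9: π = [0.2857, 0.2857, 0.4285]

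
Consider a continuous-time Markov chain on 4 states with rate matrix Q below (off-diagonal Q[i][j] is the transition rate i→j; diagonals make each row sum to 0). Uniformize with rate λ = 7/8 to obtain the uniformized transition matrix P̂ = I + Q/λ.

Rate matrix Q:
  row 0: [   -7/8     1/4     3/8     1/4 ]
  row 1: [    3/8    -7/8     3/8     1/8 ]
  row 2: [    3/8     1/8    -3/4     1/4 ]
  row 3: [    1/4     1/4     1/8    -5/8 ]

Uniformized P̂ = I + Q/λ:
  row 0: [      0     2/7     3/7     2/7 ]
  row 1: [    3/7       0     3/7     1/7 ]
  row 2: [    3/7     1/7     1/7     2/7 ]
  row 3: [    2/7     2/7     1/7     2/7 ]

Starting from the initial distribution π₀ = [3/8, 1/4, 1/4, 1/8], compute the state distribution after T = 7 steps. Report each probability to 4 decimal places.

π = [0.2740, 0.1916, 0.2760, 0.2584]

t=0: π = [0.3750, 0.2500, 0.2500, 0.1250]
t=1: π = [0.2500, 0.1786, 0.3214, 0.2500]
t=2: π = [0.2857, 0.1888, 0.2653, 0.2602]
t=3: π = [0.2690, 0.1939, 0.2784, 0.2587]
t=4: π = [0.2763, 0.1905, 0.2751, 0.2580]
t=5: π = [0.2733, 0.1920, 0.2763, 0.2585]
t=6: π = [0.2745, 0.1914, 0.2758, 0.2583]
t=7: π = [0.2740, 0.1916, 0.2760, 0.2584]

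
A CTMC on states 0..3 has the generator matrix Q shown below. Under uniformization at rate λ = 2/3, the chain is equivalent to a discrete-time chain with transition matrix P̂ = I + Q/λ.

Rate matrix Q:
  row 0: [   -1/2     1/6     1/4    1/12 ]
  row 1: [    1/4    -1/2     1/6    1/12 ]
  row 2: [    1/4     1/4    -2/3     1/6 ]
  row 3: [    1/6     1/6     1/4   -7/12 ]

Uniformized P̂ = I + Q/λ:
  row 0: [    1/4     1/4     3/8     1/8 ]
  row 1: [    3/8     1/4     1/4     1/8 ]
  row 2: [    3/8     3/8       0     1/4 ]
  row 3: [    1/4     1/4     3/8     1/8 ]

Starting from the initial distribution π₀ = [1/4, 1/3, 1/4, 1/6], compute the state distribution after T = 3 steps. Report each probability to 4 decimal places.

π = [0.3162, 0.2813, 0.2463, 0.1563]

t=0: π = [0.2500, 0.3333, 0.2500, 0.1667]
t=1: π = [0.3229, 0.2813, 0.2396, 0.1563]
t=2: π = [0.3151, 0.2799, 0.2500, 0.1549]
t=3: π = [0.3162, 0.2813, 0.2463, 0.1563]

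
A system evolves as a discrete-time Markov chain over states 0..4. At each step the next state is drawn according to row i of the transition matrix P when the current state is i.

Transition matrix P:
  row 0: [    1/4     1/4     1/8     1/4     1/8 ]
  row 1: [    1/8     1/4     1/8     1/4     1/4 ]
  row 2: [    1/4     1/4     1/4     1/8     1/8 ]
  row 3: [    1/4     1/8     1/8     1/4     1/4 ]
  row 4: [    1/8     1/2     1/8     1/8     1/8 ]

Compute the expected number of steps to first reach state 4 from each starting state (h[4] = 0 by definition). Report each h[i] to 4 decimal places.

h = [5.5054, 4.8172, 5.5914, 4.9032, 0.0000]

First-step conditioning: h[4] = 0; for i ≠ 4, h[i] = 1 + Σ_k P[i][k]·h[k].
  h[0] = 1 + 1/4·h[0] + 1/4·h[1] + 1/8·h[2] + 1/4·h[3]
  h[1] = 1 + 1/8·h[0] + 1/4·h[1] + 1/8·h[2] + 1/4·h[3]
  h[2] = 1 + 1/4·h[0] + 1/4·h[1] + 1/4·h[2] + 1/8·h[3]
  h[3] = 1 + 1/4·h[0] + 1/8·h[1] + 1/8·h[2] + 1/4·h[3]
Solving the 4×4 linear system over states ≠ 4 gives exactly h = [512/93, 448/93, 520/93, 152/31, 0] (h[4] = 0 is the target).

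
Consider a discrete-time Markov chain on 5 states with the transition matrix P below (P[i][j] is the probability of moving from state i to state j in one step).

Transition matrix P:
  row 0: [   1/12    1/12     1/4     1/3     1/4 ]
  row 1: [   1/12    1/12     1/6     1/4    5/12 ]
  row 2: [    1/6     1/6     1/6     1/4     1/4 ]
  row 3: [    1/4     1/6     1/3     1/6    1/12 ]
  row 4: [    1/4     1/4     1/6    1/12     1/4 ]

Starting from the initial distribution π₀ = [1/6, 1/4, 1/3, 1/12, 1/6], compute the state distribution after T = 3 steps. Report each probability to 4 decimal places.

t=0: π = [0.1667, 0.2500, 0.3333, 0.0833, 0.1667]
t=1: π = [0.1528, 0.1458, 0.1944, 0.2292, 0.2778]
t=2: π = [0.1840, 0.1649, 0.2176, 0.1973, 0.2361]
t=3: π = [0.1737, 0.1573, 0.2149, 0.2095, 0.2446]

π = [0.1737, 0.1573, 0.2149, 0.2095, 0.2446]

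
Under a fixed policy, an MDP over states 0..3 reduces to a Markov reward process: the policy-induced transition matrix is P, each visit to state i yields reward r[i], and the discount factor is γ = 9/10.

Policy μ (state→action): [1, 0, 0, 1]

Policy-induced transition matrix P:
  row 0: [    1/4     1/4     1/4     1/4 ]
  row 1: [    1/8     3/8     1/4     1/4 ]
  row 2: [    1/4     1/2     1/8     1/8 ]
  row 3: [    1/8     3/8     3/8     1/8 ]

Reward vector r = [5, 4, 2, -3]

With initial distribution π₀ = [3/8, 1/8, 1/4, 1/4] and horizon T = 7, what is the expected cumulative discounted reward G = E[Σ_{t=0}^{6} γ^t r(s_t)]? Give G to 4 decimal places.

t=0: π = [0.3750, 0.1250, 0.2500, 0.2500], E[r] = 2.1250, γ^t·E[r] = 2.125000, running G = 2.125000
t=1: π = [0.2031, 0.3594, 0.2500, 0.1875], E[r] = 2.3906, γ^t·E[r] = 2.151563, running G = 4.276563
t=2: π = [0.1816, 0.3809, 0.2422, 0.1953], E[r] = 2.3301, γ^t·E[r] = 1.887363, running G = 6.163926
t=3: π = [0.1780, 0.3826, 0.2441, 0.1953], E[r] = 2.3225, γ^t·E[r] = 1.693110, running G = 7.857035
t=4: π = [0.1778, 0.3833, 0.2439, 0.1951], E[r] = 2.3245, γ^t·E[r] = 1.525100, running G = 9.382136
t=5: π = [0.1777, 0.3833, 0.2439, 0.1951], E[r] = 2.3240, γ^t·E[r] = 1.372304, running G = 10.754440
t=6: π = [0.1777, 0.3833, 0.2439, 0.1951], E[r] = 2.3240, γ^t·E[r] = 1.235090, running G = 11.989530

G = 11.9895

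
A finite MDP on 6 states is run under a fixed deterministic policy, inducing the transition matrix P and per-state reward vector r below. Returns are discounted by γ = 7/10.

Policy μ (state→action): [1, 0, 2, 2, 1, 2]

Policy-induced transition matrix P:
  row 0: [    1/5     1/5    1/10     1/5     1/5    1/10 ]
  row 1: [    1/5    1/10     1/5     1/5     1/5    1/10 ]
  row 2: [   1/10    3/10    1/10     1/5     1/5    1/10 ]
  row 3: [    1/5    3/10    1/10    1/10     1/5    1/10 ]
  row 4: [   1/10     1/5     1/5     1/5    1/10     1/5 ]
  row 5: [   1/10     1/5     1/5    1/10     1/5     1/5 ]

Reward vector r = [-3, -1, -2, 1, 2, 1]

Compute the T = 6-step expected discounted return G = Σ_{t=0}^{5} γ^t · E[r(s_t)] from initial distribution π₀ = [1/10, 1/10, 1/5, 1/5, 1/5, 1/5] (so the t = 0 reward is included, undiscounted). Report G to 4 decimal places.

t=0: π = [0.1000, 0.1000, 0.2000, 0.2000, 0.2000, 0.2000], E[r] = 0.0000, γ^t·E[r] = 0.000000, running G = 0.000000
t=1: π = [0.1400, 0.2300, 0.1500, 0.1600, 0.1800, 0.1400], E[r] = -0.2900, γ^t·E[r] = -0.203000, running G = -0.203000
t=2: π = [0.1530, 0.2080, 0.1550, 0.1700, 0.1820, 0.1320], E[r] = -0.3110, γ^t·E[r] = -0.152390, running G = -0.355390
t=3: π = [0.1531, 0.2117, 0.1522, 0.1698, 0.1818, 0.1314], E[r] = -0.3106, γ^t·E[r] = -0.106536, running G = -0.461926
t=4: π = [0.1535, 0.2110, 0.1525, 0.1699, 0.1818, 0.1313], E[r] = -0.3116, γ^t·E[r] = -0.074803, running G = -0.536729
t=5: π = [0.1534, 0.2111, 0.1524, 0.1699, 0.1818, 0.1313], E[r] = -0.3114, γ^t·E[r] = -0.052345, running G = -0.589074

G = -0.5891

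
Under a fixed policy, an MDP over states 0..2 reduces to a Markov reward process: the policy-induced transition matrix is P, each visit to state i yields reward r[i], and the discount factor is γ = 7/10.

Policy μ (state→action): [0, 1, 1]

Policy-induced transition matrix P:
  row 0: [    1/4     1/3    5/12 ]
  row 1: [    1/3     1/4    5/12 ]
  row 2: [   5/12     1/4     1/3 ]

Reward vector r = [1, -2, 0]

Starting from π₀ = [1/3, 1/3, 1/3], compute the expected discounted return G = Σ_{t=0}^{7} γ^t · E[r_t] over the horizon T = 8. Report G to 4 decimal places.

t=0: π = [0.3333, 0.3333, 0.3333], E[r] = -0.3333, γ^t·E[r] = -0.333333, running G = -0.333333
t=1: π = [0.3333, 0.2778, 0.3889], E[r] = -0.2222, γ^t·E[r] = -0.155556, running G = -0.488889
t=2: π = [0.3380, 0.2778, 0.3843], E[r] = -0.2176, γ^t·E[r] = -0.106620, running G = -0.595509
t=3: π = [0.3372, 0.2782, 0.3846], E[r] = -0.2191, γ^t·E[r] = -0.075164, running G = -0.670673
t=4: π = [0.3373, 0.2781, 0.3846], E[r] = -0.2189, γ^t·E[r] = -0.052560, running G = -0.723233
t=5: π = [0.3373, 0.2781, 0.3846], E[r] = -0.2189, γ^t·E[r] = -0.036797, running G = -0.760030
t=6: π = [0.3373, 0.2781, 0.3846], E[r] = -0.2189, γ^t·E[r] = -0.025757, running G = -0.785788
t=7: π = [0.3373, 0.2781, 0.3846], E[r] = -0.2189, γ^t·E[r] = -0.018030, running G = -0.803818

G = -0.8038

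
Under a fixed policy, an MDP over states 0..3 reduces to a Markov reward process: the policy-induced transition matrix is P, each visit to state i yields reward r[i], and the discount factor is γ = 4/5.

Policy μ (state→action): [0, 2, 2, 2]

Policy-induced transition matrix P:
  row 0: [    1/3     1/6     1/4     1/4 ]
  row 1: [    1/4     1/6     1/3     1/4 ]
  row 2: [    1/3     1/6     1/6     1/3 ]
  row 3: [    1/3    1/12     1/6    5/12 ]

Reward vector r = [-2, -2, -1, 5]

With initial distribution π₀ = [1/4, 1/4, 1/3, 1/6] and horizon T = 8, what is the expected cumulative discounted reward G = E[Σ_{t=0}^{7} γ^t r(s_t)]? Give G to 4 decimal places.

t=0: π = [0.2500, 0.2500, 0.3333, 0.1667], E[r] = -0.5000, γ^t·E[r] = -0.500000, running G = -0.500000
t=1: π = [0.3125, 0.1528, 0.2292, 0.3056], E[r] = 0.3681, γ^t·E[r] = 0.294444, running G = -0.205556
t=2: π = [0.3206, 0.1412, 0.2182, 0.3200], E[r] = 0.4583, γ^t·E[r] = 0.293333, running G = 0.087778
t=3: π = [0.3216, 0.1400, 0.2169, 0.3215], E[r] = 0.4675, γ^t·E[r] = 0.239383, running G = 0.327160
t=4: π = [0.3217, 0.1399, 0.2168, 0.3217], E[r] = 0.4684, γ^t·E[r] = 0.191872, running G = 0.519032
t=5: π = [0.3217, 0.1399, 0.2168, 0.3217], E[r] = 0.4685, γ^t·E[r] = 0.153525, running G = 0.672558
t=6: π = [0.3217, 0.1399, 0.2168, 0.3217], E[r] = 0.4685, γ^t·E[r] = 0.122822, running G = 0.795380
t=7: π = [0.3217, 0.1399, 0.2168, 0.3217], E[r] = 0.4685, γ^t·E[r] = 0.098258, running G = 0.893638

G = 0.8936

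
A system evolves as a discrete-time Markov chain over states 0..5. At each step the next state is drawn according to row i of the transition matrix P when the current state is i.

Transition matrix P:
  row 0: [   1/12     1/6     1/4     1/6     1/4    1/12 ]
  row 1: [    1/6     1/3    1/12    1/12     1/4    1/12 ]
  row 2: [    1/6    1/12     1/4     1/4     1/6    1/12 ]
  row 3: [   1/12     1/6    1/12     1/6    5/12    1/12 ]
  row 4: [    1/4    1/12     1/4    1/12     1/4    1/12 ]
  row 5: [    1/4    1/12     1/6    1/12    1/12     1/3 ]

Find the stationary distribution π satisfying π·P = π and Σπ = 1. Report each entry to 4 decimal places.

π = [0.1699, 0.1457, 0.1929, 0.1414, 0.2390, 0.1111]

Balance equations π_j = Σ_i π_i·P[i][j]:
  π_0 = 1/12·π_0 + 1/6·π_1 + 1/6·π_2 + 1/12·π_3 + 1/4·π_4 + 1/4·π_5
  π_1 = 1/6·π_0 + 1/3·π_1 + 1/12·π_2 + 1/6·π_3 + 1/12·π_4 + 1/12·π_5
  π_2 = 1/4·π_0 + 1/12·π_1 + 1/4·π_2 + 1/12·π_3 + 1/4·π_4 + 1/6·π_5
  π_3 = 1/6·π_0 + 1/12·π_1 + 1/4·π_2 + 1/6·π_3 + 1/12·π_4 + 1/12·π_5
  π_4 = 1/4·π_0 + 1/4·π_1 + 1/6·π_2 + 5/12·π_3 + 1/4·π_4 + 1/12·π_5
  normalize: π_0 + π_1 + π_2 + π_3 + π_4 + π_5 = 1
Solving the linear system gives exactly π = [13384/78777, 3826/26259, 5065/26259, 11141/78777, 18826/78777, 1/9].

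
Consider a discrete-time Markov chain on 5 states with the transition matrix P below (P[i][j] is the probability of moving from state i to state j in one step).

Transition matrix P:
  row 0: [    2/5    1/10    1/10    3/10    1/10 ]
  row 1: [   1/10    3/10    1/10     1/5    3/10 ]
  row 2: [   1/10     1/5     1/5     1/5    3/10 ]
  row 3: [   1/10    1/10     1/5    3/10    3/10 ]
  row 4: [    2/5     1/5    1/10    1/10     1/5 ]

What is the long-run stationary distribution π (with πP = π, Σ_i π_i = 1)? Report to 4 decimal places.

Balance equations π_j = Σ_i π_i·P[i][j]:
  π_0 = 2/5·π_0 + 1/10·π_1 + 1/10·π_2 + 1/10·π_3 + 2/5·π_4
  π_1 = 1/10·π_0 + 3/10·π_1 + 1/5·π_2 + 1/10·π_3 + 1/5·π_4
  π_2 = 1/10·π_0 + 1/10·π_1 + 1/5·π_2 + 1/5·π_3 + 1/10·π_4
  π_3 = 3/10·π_0 + 1/5·π_1 + 1/5·π_2 + 3/10·π_3 + 1/10·π_4
  normalize: π_0 + π_1 + π_2 + π_3 + π_4 = 1
Solving the linear system gives exactly π = [20/83, 1147/6723, 914/6723, 167/747, 19/83].

π = [0.2410, 0.1706, 0.1360, 0.2236, 0.2289]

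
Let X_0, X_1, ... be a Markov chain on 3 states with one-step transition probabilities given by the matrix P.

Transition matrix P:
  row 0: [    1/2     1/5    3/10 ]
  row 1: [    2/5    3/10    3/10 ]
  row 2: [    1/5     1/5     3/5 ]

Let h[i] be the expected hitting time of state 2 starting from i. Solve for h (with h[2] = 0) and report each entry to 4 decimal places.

h = [3.3333, 3.3333, 0.0000]

First-step conditioning: h[2] = 0; for i ≠ 2, h[i] = 1 + Σ_k P[i][k]·h[k].
  h[0] = 1 + 1/2·h[0] + 1/5·h[1]
  h[1] = 1 + 2/5·h[0] + 3/10·h[1]
Solving the 2×2 linear system over states ≠ 2 gives exactly h = [10/3, 10/3, 0] (h[2] = 0 is the target).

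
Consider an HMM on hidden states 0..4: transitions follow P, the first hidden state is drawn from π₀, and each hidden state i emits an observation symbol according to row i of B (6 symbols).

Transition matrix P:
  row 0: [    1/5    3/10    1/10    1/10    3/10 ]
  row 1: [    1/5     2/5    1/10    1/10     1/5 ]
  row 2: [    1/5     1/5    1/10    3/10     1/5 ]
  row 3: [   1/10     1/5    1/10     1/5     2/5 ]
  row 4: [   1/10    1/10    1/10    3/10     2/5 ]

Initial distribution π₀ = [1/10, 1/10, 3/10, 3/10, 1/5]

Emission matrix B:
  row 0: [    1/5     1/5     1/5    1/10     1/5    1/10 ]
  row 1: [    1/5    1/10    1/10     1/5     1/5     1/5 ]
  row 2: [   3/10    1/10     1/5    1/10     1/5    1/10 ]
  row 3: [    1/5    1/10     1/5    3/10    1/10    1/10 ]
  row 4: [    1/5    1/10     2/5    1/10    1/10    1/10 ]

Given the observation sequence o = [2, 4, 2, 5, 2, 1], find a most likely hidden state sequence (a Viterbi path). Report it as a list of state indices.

path = [4, 4, 4, 4, 4, 4]

t=0: δ = [2.000e-02, 1.000e-02, 6.000e-02, 6.000e-02, 8.000e-02]  (obs o_0=2)
t=1: δ = [2.400e-03, 2.400e-03, 1.600e-03, 2.400e-03, 3.200e-03]  ψ = [2, 2, 4, 4, 4]  (obs o_1=4)
t=2: δ = [9.600e-05, 9.600e-05, 6.400e-05, 1.920e-04, 5.120e-04]  ψ = [0, 1, 4, 4, 4]  (obs o_2=2)
t=3: δ = [5.120e-06, 1.024e-05, 5.120e-06, 1.536e-05, 2.048e-05]  ψ = [4, 4, 4, 4, 4]  (obs o_3=5)
t=4: δ = [4.096e-07, 4.096e-07, 4.096e-07, 1.229e-06, 3.277e-06]  ψ = [1, 1, 4, 4, 4]  (obs o_4=2)
t=5: δ = [6.554e-08, 3.277e-08, 3.277e-08, 9.830e-08, 1.311e-07]  ψ = [4, 4, 4, 4, 4]  (obs o_5=1)
backtrack: best end state = 4; path = [4, 4, 4, 4, 4, 4]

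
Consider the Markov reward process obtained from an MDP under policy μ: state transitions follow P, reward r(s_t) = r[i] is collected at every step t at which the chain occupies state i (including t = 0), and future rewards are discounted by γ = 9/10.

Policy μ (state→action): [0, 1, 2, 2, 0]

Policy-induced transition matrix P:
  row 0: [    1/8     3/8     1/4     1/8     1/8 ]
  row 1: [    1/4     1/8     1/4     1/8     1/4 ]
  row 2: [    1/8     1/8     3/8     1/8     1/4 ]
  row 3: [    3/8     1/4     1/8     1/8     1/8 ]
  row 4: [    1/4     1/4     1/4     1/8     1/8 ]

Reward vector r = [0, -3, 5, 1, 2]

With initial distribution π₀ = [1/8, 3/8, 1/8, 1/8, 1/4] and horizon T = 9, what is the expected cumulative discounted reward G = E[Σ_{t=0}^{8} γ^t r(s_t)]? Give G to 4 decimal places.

G = 6.1440

t=0: π = [0.1250, 0.3750, 0.1250, 0.1250, 0.2500], E[r] = 0.1250, γ^t·E[r] = 0.125000, running G = 0.125000
t=1: π = [0.2344, 0.2031, 0.2500, 0.1250, 0.1875], E[r] = 1.1406, γ^t·E[r] = 1.026563, running G = 1.151563
t=2: π = [0.2051, 0.2227, 0.2656, 0.1250, 0.1816], E[r] = 1.1484, γ^t·E[r] = 0.930234, running G = 2.081797
t=3: π = [0.2068, 0.2146, 0.2676, 0.1250, 0.1860], E[r] = 1.1912, γ^t·E[r] = 0.868357, running G = 2.950154
t=4: π = [0.2063, 0.2156, 0.2678, 0.1250, 0.1853], E[r] = 1.1879, γ^t·E[r] = 0.779399, running G = 3.729553
t=5: π = [0.2064, 0.2154, 0.2679, 0.1250, 0.1854], E[r] = 1.1890, γ^t·E[r] = 0.702101, running G = 4.431654
t=6: π = [0.2063, 0.2154, 0.2679, 0.1250, 0.1854], E[r] = 1.1889, γ^t·E[r] = 0.631836, running G = 5.063491
t=7: π = [0.2063, 0.2154, 0.2679, 0.1250, 0.1854], E[r] = 1.1889, γ^t·E[r] = 0.568664, running G = 5.632154
t=8: π = [0.2063, 0.2154, 0.2679, 0.1250, 0.1854], E[r] = 1.1889, γ^t·E[r] = 0.511796, running G = 6.143951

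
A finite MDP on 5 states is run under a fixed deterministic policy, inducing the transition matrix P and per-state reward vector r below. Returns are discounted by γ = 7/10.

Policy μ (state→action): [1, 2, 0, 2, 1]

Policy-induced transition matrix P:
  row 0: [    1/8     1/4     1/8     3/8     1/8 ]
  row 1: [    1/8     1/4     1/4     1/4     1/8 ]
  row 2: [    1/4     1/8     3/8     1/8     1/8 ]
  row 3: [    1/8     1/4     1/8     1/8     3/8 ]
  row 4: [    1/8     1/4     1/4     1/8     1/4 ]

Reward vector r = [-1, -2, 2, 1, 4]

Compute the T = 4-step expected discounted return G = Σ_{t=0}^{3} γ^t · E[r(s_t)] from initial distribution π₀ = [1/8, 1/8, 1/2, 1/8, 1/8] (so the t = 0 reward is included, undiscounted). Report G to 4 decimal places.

t=0: π = [0.1250, 0.1250, 0.5000, 0.1250, 0.1250], E[r] = 1.2500, γ^t·E[r] = 1.250000, running G = 1.250000
t=1: π = [0.1875, 0.1875, 0.2813, 0.1719, 0.1719], E[r] = 0.8594, γ^t·E[r] = 0.601563, running G = 1.851563
t=2: π = [0.1602, 0.2148, 0.2402, 0.1953, 0.1895], E[r] = 0.8438, γ^t·E[r] = 0.413438, running G = 2.265000
t=3: π = [0.1550, 0.2200, 0.2356, 0.1919, 0.1975], E[r] = 0.8582, γ^t·E[r] = 0.294347, running G = 2.559347

G = 2.5593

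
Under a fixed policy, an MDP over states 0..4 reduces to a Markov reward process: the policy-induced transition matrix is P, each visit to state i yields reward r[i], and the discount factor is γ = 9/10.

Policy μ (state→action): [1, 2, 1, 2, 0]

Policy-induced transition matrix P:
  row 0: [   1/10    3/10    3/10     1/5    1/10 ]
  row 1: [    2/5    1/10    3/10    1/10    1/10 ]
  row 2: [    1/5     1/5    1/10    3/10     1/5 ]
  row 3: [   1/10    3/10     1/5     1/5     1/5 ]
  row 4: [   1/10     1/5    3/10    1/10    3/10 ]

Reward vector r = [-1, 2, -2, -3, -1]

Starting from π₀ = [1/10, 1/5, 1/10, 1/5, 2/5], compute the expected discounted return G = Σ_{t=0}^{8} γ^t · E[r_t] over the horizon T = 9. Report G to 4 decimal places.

G = -5.7855

t=0: π = [0.1000, 0.2000, 0.1000, 0.2000, 0.4000], E[r] = -0.9000, γ^t·E[r] = -0.900000, running G = -0.900000
t=1: π = [0.1700, 0.2100, 0.2600, 0.1500, 0.2100], E[r] = -0.9300, γ^t·E[r] = -0.837000, running G = -1.737000
t=2: π = [0.1890, 0.2110, 0.2330, 0.1840, 0.1830], E[r] = -0.9680, γ^t·E[r] = -0.784080, running G = -2.521080
t=3: π = [0.1866, 0.2162, 0.2350, 0.1839, 0.1783], E[r] = -0.9542, γ^t·E[r] = -0.695612, running G = -3.216692
t=4: π = [0.1884, 0.2154, 0.2346, 0.1841, 0.1776], E[r] = -0.9564, γ^t·E[r] = -0.627507, running G = -3.844199
t=5: π = [0.1881, 0.2157, 0.2347, 0.1842, 0.1774], E[r] = -0.9559, γ^t·E[r] = -0.564452, running G = -4.408651
t=6: π = [0.1882, 0.2157, 0.2346, 0.1842, 0.1774], E[r] = -0.9560, γ^t·E[r] = -0.508059, running G = -4.916710
t=7: π = [0.1882, 0.2157, 0.2347, 0.1842, 0.1774], E[r] = -0.9560, γ^t·E[r] = -0.457241, running G = -5.373951
t=8: π = [0.1882, 0.2157, 0.2347, 0.1842, 0.1774], E[r] = -0.9560, γ^t·E[r] = -0.411519, running G = -5.785470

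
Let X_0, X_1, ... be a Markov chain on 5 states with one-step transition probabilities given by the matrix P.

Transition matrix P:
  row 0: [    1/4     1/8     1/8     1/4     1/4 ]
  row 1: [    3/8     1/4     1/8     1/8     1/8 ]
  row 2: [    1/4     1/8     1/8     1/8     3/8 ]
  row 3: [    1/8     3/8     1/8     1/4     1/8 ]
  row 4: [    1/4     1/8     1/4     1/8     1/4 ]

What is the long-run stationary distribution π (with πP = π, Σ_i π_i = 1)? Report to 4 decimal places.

Balance equations π_j = Σ_i π_i·P[i][j]:
  π_0 = 1/4·π_0 + 3/8·π_1 + 1/4·π_2 + 1/8·π_3 + 1/4·π_4
  π_1 = 1/8·π_0 + 1/4·π_1 + 1/8·π_2 + 3/8·π_3 + 1/8·π_4
  π_2 = 1/8·π_0 + 1/8·π_1 + 1/8·π_2 + 1/8·π_3 + 1/4·π_4
  π_3 = 1/4·π_0 + 1/8·π_1 + 1/8·π_2 + 1/4·π_3 + 1/8·π_4
  normalize: π_0 + π_1 + π_2 + π_3 + π_4 = 1
Solving the linear system gives exactly π = [100/397, 77/397, 182/1191, 71/397, 265/1191].

π = [0.2519, 0.1940, 0.1528, 0.1788, 0.2225]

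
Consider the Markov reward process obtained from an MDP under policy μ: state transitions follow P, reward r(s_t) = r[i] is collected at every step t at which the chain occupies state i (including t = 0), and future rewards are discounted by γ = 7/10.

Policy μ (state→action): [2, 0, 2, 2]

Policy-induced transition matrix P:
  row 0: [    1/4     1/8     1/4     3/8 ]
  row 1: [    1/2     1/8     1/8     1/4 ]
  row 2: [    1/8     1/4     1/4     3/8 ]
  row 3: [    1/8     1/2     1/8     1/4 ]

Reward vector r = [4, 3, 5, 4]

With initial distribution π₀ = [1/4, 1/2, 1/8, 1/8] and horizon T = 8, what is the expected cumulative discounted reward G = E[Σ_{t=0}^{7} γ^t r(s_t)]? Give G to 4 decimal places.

t=0: π = [0.2500, 0.5000, 0.1250, 0.1250], E[r] = 3.6250, γ^t·E[r] = 3.625000, running G = 3.625000
t=1: π = [0.3438, 0.1875, 0.1719, 0.2969], E[r] = 3.9844, γ^t·E[r] = 2.789063, running G = 6.414063
t=2: π = [0.2383, 0.2578, 0.1895, 0.3145], E[r] = 3.9316, γ^t·E[r] = 1.926504, running G = 8.340566
t=3: π = [0.2515, 0.2666, 0.1785, 0.3035], E[r] = 3.9119, γ^t·E[r] = 1.341770, running G = 9.682336
t=4: π = [0.2564, 0.2611, 0.1787, 0.3037], E[r] = 3.9176, γ^t·E[r] = 0.940624, running G = 10.622960
t=5: π = [0.2550, 0.2612, 0.1794, 0.3044], E[r] = 3.9181, γ^t·E[r] = 0.658523, running G = 11.281483
t=6: π = [0.2548, 0.2616, 0.1793, 0.3043], E[r] = 3.9177, γ^t·E[r] = 0.460916, running G = 11.742399
t=7: π = [0.2549, 0.2615, 0.1793, 0.3043], E[r] = 3.9177, γ^t·E[r] = 0.322643, running G = 12.065042

G = 12.0650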